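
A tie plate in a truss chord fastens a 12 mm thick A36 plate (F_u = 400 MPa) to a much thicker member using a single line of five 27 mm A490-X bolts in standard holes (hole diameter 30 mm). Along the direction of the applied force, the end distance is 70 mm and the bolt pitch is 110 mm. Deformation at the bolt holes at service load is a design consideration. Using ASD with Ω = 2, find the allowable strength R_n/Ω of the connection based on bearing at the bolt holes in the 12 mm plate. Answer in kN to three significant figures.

Per bolt r_n = 1.2 l_c t F_u ≤ 2.4 d t F_u; upper limit = 2.4 × 27 × 12 × 400 / 1000 = 311 kN.
Edge bolt: l_c = 70 − 30/2 = 55 mm → 1.2 × 55 × 12 × 400 / 1000 = 316.8 → r_n = 311 kN.
Interior bolts: l_c = 110 − 30 = 80 mm → 1.2 × 80 × 12 × 400 / 1000 = 460.8 → r_n = 311 kN.
R_n = 1 × 311 + 4 × 311 = 1555 kN.
Allowable strength R_n/Ω = 1555 / 2 = 778 kN.

778 kN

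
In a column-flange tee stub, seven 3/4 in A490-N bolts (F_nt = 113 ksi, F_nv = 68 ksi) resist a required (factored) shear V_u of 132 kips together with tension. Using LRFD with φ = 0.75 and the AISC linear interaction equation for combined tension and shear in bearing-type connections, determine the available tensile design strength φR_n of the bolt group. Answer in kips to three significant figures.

A_b = π·0.75²/4 = 0.4418 in²; f_rv = 132 / (7 × 0.4418) = 42.68 ksi.
F'_nt = 1.3 F_nt − (F_nt / φF_nv) f_rv = 1.3·113 − (113/(0.75·68))·42.68 = 52.33 ksi, capped at F_nt → F'_nt = 52.33 ksi.
R_n = F'_nt · A_b · n = 52.33 × 0.4418 × 7 = 161.8 kips.
Design strength φR_n = 0.75 × 161.8 = 121 kips.

121 kips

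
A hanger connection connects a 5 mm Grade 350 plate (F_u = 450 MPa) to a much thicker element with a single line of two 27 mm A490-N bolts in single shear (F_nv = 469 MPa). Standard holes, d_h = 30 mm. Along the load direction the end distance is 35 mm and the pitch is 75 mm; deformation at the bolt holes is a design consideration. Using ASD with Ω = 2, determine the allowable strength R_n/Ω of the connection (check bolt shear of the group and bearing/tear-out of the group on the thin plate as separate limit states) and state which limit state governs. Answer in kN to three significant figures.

Bolt shear: A_b = π·27²/4 = 572.6 mm²; R_n = 469 × 572.6 × 2 × 1 / 1000 = 537.1 kN → 537.1 / 2 = 269 kN.
Bearing (1.2 l_c t F_u ≤ 2.4 d t F_u): upper limit = 2.4·27·5·450 / 1000 = 145.8 kN.
  Edge l_c = 35 − 30/2 = 20 → r_n = 54 kN; interior l_c = 75 − 30 = 45 → r_n = 121.5 kN.
  R_n,bearing = 1·54 + 1·121.5 = 175.5 kN → 175.5 / 2 = 87.8 kN.
Bearing governs: 87.8 kN.

87.8 kN (bearing governs)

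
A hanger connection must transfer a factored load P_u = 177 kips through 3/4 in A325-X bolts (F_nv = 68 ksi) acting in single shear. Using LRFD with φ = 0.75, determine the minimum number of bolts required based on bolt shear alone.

A_b = π·0.75²/4 = 0.4418 in².
Per-bolt design strength φR_n = 0.75 × 68 × 0.4418 × 1 = 22.53 kips.
n ≥ 177 / 22.53 = 7.856 → use 8 bolts.

8 bolts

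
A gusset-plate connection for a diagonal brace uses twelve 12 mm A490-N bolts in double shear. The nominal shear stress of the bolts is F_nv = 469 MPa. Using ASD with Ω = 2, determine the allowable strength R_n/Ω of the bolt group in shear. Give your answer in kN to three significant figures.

637 kN

A_b = π × 12² / 4 = 113.1 mm².
R_n = F_nv · A_b · n · n_s = 469 × 113.1 × 12 × 2 / 1000 = 1273 kN.
Allowable strength R_n/Ω = 1273 / 2 = 637 kN.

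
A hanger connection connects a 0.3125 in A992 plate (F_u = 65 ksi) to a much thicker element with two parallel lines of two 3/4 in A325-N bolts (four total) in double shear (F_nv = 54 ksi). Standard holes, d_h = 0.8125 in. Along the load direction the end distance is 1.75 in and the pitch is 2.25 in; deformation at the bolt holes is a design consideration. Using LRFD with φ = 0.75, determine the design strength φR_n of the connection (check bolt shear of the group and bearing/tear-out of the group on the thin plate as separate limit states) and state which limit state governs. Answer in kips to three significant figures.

102 kips (bearing governs)

Bolt shear: A_b = π·0.75²/4 = 0.4418 in²; R_n = 54 × 0.4418 × 4 × 2 = 190.9 kips → 0.75 × 190.9 = 143 kips.
Bearing (1.2 l_c t F_u ≤ 2.4 d t F_u): upper limit = 2.4·0.75·0.3125·65 = 36.56 kips.
  Edge l_c = 1.75 − 0.8125/2 = 1.344 → r_n = 32.75 kips; interior l_c = 2.25 − 0.8125 = 1.438 → r_n = 35.04 kips.
  R_n,bearing = 2·32.75 + 2·35.04 = 135.6 kips → 0.75 × 135.6 = 102 kips.
Bearing governs: 102 kips.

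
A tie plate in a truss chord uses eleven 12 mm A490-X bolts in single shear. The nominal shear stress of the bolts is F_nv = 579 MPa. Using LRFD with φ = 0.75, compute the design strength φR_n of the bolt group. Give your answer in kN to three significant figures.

540 kN

A_b = π × 12² / 4 = 113.1 mm².
R_n = F_nv · A_b · n · n_s = 579 × 113.1 × 11 × 1 / 1000 = 720.3 kN.
Design strength φR_n = 0.75 × 720.3 = 540 kN.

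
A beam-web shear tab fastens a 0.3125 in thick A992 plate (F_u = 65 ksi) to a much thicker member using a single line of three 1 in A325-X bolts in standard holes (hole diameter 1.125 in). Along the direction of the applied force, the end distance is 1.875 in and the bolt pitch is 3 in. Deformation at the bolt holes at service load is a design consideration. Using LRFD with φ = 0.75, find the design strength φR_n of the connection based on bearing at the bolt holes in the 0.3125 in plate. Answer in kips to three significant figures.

92.5 kips

Per bolt r_n = 1.2 l_c t F_u ≤ 2.4 d t F_u; upper limit = 2.4 × 1 × 0.3125 × 65 = 48.75 kips.
Edge bolt: l_c = 1.875 − 1.125/2 = 1.312 in → 1.2 × 1.312 × 0.3125 × 65 = 31.99 → r_n = 31.99 kips.
Interior bolts: l_c = 3 − 1.125 = 1.875 in → 1.2 × 1.875 × 0.3125 × 65 = 45.7 → r_n = 45.7 kips.
R_n = 1 × 31.99 + 2 × 45.7 = 123.4 kips.
Design strength φR_n = 0.75 × 123.4 = 92.5 kips.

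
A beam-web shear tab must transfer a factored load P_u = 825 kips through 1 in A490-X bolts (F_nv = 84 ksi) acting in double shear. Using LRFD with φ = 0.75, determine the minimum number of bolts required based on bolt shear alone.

A_b = π·1²/4 = 0.7854 in².
Per-bolt design strength φR_n = 0.75 × 84 × 0.7854 × 2 = 98.96 kips.
n ≥ 825 / 98.96 = 8.337 → use 9 bolts.

9 bolts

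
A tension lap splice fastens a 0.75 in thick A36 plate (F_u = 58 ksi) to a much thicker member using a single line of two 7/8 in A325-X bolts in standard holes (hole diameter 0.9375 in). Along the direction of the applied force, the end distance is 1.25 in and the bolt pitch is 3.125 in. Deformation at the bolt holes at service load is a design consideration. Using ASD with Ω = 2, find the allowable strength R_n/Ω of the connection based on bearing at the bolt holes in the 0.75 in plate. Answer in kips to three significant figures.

66.1 kips

Per bolt r_n = 1.2 l_c t F_u ≤ 2.4 d t F_u; upper limit = 2.4 × 0.875 × 0.75 × 58 = 91.35 kips.
Edge bolt: l_c = 1.25 − 0.9375/2 = 0.7812 in → 1.2 × 0.7812 × 0.75 × 58 = 40.78 → r_n = 40.78 kips.
Interior bolts: l_c = 3.125 − 0.9375 = 2.188 in → 1.2 × 2.188 × 0.75 × 58 = 114.2 → r_n = 91.35 kips.
R_n = 1 × 40.78 + 1 × 91.35 = 132.1 kips.
Allowable strength R_n/Ω = 132.1 / 2 = 66.1 kips.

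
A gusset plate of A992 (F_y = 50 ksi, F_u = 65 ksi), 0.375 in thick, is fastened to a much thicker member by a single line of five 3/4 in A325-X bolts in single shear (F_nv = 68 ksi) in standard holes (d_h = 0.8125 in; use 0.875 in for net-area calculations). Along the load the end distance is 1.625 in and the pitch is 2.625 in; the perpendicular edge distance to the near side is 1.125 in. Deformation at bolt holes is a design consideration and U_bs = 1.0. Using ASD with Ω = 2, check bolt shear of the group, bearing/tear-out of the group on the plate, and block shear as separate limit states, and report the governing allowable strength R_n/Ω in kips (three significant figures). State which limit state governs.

Bolt shear: A_b = π·0.75²/4 = 0.4418 in²; R_n = 68 × 0.4418 × 5 × 1 = 150.2 kips → 150.2 / 2 = 75.1 kips.
Bearing: edge l_c = 1.219, r_n = 35.65 kips; interior l_c = 1.812, r_n = 43.87 kips; R_n = 35.65 + 4·43.87 = 211.1 kips → 106 kips.
Block shear: A_gv = 4.547, A_nv = 3.07, A_nt = 0.2578 in²; R_n = min(0.6F_uA_nv, 0.6F_yA_gv) + U_bs·F_u·A_nt = 136.5 kips → 68.2 kips.
Block shear governs: 68.2 kips.

68.2 kips (block shear governs)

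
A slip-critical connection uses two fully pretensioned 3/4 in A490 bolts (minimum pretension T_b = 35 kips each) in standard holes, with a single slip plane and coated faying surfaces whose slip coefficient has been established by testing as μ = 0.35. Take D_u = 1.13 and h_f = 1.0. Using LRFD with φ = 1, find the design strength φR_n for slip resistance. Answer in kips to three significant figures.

R_n = μ · D_u · h_f · T_b · n_s · n_b = 0.35 × 1.13 × 1.0 × 35 × 1 × 2 = 27.68 kips.
Design strength φR_n = 1 × 27.68 = 27.7 kips.

27.7 kips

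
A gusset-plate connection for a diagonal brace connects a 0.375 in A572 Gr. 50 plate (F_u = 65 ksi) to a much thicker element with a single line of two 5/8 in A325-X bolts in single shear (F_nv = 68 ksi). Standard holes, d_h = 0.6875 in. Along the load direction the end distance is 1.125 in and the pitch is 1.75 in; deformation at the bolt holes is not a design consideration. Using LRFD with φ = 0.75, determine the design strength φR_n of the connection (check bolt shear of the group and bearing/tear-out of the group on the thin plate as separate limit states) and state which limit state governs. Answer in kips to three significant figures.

31.3 kips (bolt shear governs)

Bolt shear: A_b = π·0.625²/4 = 0.3068 in²; R_n = 68 × 0.3068 × 2 × 1 = 41.72 kips → 0.75 × 41.72 = 31.3 kips.
Bearing (1.5 l_c t F_u ≤ 3.0 d t F_u): upper limit = 3.0·0.625·0.375·65 = 45.7 kips.
  Edge l_c = 1.125 − 0.6875/2 = 0.7812 → r_n = 28.56 kips; interior l_c = 1.75 − 0.6875 = 1.062 → r_n = 38.85 kips.
  R_n,bearing = 1·28.56 + 1·38.85 = 67.41 kips → 0.75 × 67.41 = 50.6 kips.
Bolt shear governs: 31.3 kips.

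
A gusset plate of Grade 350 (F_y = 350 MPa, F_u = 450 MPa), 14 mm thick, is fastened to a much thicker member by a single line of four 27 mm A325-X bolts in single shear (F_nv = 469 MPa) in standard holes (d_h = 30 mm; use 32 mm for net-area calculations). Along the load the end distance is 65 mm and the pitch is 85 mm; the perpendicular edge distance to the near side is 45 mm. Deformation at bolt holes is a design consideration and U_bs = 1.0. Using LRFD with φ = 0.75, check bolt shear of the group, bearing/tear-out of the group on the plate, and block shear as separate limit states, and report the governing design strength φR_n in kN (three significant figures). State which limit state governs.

727 kN (block shear governs)

Bolt shear: A_b = π·27²/4 = 572.6 mm²; R_n = 469 × 572.6 × 4 × 1 / 1000 = 1074 kN → 0.75 × 1074 = 806 kN.
Bearing: edge l_c = 50, r_n = 378 kN; interior l_c = 55, r_n = 408.2 kN; R_n = 378 + 3·408.2 = 1603 kN → 1200 kN.
Block shear: A_gv = 4480, A_nv = 2912, A_nt = 406 mm²; R_n = min(0.6F_uA_nv, 0.6F_yA_gv) + U_bs·F_u·A_nt = 968.9 kN → 727 kN.
Block shear governs: 727 kN.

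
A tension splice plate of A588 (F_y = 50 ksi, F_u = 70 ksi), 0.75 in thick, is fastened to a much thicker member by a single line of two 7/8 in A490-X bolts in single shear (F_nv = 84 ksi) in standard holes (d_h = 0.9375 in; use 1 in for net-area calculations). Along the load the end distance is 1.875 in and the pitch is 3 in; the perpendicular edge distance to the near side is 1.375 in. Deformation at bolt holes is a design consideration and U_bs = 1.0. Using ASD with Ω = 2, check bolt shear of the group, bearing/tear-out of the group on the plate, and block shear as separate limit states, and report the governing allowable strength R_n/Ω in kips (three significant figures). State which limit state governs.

50.5 kips (bolt shear governs)

Bolt shear: A_b = π·0.875²/4 = 0.6013 in²; R_n = 84 × 0.6013 × 2 × 1 = 101 kips → 101 / 2 = 50.5 kips.
Bearing: edge l_c = 1.406, r_n = 88.59 kips; interior l_c = 2.062, r_n = 110.3 kips; R_n = 88.59 + 1·110.3 = 198.8 kips → 99.4 kips.
Block shear: A_gv = 3.656, A_nv = 2.531, A_nt = 0.6562 in²; R_n = min(0.6F_uA_nv, 0.6F_yA_gv) + U_bs·F_u·A_nt = 152.2 kips → 76.1 kips.
Bolt shear governs: 50.5 kips.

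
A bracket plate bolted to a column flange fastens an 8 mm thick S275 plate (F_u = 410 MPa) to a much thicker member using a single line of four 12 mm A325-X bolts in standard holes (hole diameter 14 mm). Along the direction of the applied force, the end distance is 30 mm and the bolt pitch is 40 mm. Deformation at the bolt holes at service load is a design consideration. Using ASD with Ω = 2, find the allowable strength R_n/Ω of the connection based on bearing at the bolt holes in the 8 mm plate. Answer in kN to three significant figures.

187 kN

Per bolt r_n = 1.2 l_c t F_u ≤ 2.4 d t F_u; upper limit = 2.4 × 12 × 8 × 410 / 1000 = 94.46 kN.
Edge bolt: l_c = 30 − 14/2 = 23 mm → 1.2 × 23 × 8 × 410 / 1000 = 90.53 → r_n = 90.53 kN.
Interior bolts: l_c = 40 − 14 = 26 mm → 1.2 × 26 × 8 × 410 / 1000 = 102.3 → r_n = 94.46 kN.
R_n = 1 × 90.53 + 3 × 94.46 = 373.9 kN.
Allowable strength R_n/Ω = 373.9 / 2 = 187 kN.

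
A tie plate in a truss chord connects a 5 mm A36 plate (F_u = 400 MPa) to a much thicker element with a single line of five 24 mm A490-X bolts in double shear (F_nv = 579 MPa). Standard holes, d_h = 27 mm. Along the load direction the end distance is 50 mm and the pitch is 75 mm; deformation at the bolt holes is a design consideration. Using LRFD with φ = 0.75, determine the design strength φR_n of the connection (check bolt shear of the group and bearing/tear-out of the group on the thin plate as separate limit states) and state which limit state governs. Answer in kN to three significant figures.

Bolt shear: A_b = π·24²/4 = 452.4 mm²; R_n = 579 × 452.4 × 5 × 2 / 1000 = 2619 kN → 0.75 × 2619 = 1960 kN.
Bearing (1.2 l_c t F_u ≤ 2.4 d t F_u): upper limit = 2.4·24·5·400 / 1000 = 115.2 kN.
  Edge l_c = 50 − 27/2 = 36.5 → r_n = 87.6 kN; interior l_c = 75 − 27 = 48 → r_n = 115.2 kN.
  R_n,bearing = 1·87.6 + 4·115.2 = 548.4 kN → 0.75 × 548.4 = 411 kN.
Bearing governs: 411 kN.

411 kN (bearing governs)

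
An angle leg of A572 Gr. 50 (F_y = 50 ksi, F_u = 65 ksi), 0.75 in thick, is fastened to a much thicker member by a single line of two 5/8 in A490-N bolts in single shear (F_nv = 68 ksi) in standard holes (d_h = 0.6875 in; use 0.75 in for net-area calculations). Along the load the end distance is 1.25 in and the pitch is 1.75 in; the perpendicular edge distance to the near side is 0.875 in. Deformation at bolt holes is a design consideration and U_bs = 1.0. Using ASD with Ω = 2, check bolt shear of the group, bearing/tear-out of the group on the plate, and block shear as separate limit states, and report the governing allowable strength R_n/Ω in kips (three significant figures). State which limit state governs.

Bolt shear: A_b = π·0.625²/4 = 0.3068 in²; R_n = 68 × 0.3068 × 2 × 1 = 41.72 kips → 41.72 / 2 = 20.9 kips.
Bearing: edge l_c = 0.9062, r_n = 53.02 kips; interior l_c = 1.062, r_n = 62.16 kips; R_n = 53.02 + 1·62.16 = 115.2 kips → 57.6 kips.
Block shear: A_gv = 2.25, A_nv = 1.406, A_nt = 0.375 in²; R_n = min(0.6F_uA_nv, 0.6F_yA_gv) + U_bs·F_u·A_nt = 79.22 kips → 39.6 kips.
Bolt shear governs: 20.9 kips.

20.9 kips (bolt shear governs)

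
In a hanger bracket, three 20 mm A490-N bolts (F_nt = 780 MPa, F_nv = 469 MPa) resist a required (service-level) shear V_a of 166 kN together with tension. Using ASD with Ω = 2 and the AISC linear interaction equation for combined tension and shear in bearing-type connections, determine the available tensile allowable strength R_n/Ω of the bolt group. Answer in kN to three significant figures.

A_b = π·20²/4 = 314.2 mm²; f_rv = 166 × 1000 / (3 × 314.2) = 176.1 MPa.
F'_nt = 1.3 F_nt − (Ω F_nt / F_nv) f_rv = 1.3·780 − (2·780/469)·176.1 = 428.1 MPa, capped at F_nt → F'_nt = 428.1 MPa.
R_n = F'_nt · A_b · n = 428.1 × 314.2 × 3 / 1000 = 403.5 kN.
Allowable strength R_n/Ω = 403.5 / 2 = 202 kN.

202 kN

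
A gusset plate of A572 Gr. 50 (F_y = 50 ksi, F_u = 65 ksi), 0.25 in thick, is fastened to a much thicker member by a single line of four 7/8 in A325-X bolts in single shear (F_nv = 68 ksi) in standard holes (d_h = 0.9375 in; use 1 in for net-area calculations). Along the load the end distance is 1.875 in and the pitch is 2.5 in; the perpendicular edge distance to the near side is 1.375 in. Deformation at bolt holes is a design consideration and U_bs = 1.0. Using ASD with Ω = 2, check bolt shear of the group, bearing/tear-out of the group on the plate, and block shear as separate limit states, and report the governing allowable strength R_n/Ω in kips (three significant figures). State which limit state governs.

35.8 kips (block shear governs)

Bolt shear: A_b = π·0.875²/4 = 0.6013 in²; R_n = 68 × 0.6013 × 4 × 1 = 163.6 kips → 163.6 / 2 = 81.8 kips.
Bearing: edge l_c = 1.406, r_n = 27.42 kips; interior l_c = 1.562, r_n = 30.47 kips; R_n = 27.42 + 3·30.47 = 118.8 kips → 59.4 kips.
Block shear: A_gv = 2.344, A_nv = 1.469, A_nt = 0.2188 in²; R_n = min(0.6F_uA_nv, 0.6F_yA_gv) + U_bs·F_u·A_nt = 71.5 kips → 35.8 kips.
Block shear governs: 35.8 kips.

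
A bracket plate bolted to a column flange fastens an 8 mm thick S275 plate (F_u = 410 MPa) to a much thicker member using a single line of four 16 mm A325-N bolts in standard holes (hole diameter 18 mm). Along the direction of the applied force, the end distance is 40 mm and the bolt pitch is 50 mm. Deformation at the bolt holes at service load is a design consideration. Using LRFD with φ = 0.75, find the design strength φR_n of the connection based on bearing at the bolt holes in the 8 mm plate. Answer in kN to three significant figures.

Per bolt r_n = 1.2 l_c t F_u ≤ 2.4 d t F_u; upper limit = 2.4 × 16 × 8 × 410 / 1000 = 126 kN.
Edge bolt: l_c = 40 − 18/2 = 31 mm → 1.2 × 31 × 8 × 410 / 1000 = 122 → r_n = 122 kN.
Interior bolts: l_c = 50 − 18 = 32 mm → 1.2 × 32 × 8 × 410 / 1000 = 126 → r_n = 126 kN.
R_n = 1 × 122 + 3 × 126 = 499.9 kN.
Design strength φR_n = 0.75 × 499.9 = 375 kN.

375 kN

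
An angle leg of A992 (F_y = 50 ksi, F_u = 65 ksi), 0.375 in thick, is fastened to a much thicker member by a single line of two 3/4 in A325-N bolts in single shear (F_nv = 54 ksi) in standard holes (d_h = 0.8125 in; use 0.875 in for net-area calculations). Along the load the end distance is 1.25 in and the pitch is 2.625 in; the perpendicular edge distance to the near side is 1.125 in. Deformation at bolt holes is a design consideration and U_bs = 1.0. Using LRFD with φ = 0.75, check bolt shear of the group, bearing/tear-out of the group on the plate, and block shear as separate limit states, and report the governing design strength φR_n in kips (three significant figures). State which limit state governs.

35.8 kips (bolt shear governs)

Bolt shear: A_b = π·0.75²/4 = 0.4418 in²; R_n = 54 × 0.4418 × 2 × 1 = 47.71 kips → 0.75 × 47.71 = 35.8 kips.
Bearing: edge l_c = 0.8438, r_n = 24.68 kips; interior l_c = 1.812, r_n = 43.87 kips; R_n = 24.68 + 1·43.87 = 68.55 kips → 51.4 kips.
Block shear: A_gv = 1.453, A_nv = 0.9609, A_nt = 0.2578 in²; R_n = min(0.6F_uA_nv, 0.6F_yA_gv) + U_bs·F_u·A_nt = 54.23 kips → 40.7 kips.
Bolt shear governs: 35.8 kips.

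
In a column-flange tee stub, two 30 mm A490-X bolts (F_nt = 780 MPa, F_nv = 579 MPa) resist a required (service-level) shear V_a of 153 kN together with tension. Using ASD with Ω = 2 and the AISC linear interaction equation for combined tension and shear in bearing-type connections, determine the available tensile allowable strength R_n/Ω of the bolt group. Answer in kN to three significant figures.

511 kN

A_b = π·30²/4 = 706.9 mm²; f_rv = 153 × 1000 / (2 × 706.9) = 108.2 MPa.
F'_nt = 1.3 F_nt − (Ω F_nt / F_nv) f_rv = 1.3·780 − (2·780/579)·108.2 = 722.4 MPa, capped at F_nt → F'_nt = 722.4 MPa.
R_n = F'_nt · A_b · n = 722.4 × 706.9 × 2 / 1000 = 1021 kN.
Allowable strength R_n/Ω = 1021 / 2 = 511 kN.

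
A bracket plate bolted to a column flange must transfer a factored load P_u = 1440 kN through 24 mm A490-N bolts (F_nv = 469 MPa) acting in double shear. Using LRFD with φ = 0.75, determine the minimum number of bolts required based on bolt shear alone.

5 bolts

A_b = π·24²/4 = 452.4 mm².
Per-bolt design strength φR_n = 0.75 × 469 × 452.4 × 2 / 1000 = 318.3 kN.
n ≥ 1440 / 318.3 = 4.525 → use 5 bolts.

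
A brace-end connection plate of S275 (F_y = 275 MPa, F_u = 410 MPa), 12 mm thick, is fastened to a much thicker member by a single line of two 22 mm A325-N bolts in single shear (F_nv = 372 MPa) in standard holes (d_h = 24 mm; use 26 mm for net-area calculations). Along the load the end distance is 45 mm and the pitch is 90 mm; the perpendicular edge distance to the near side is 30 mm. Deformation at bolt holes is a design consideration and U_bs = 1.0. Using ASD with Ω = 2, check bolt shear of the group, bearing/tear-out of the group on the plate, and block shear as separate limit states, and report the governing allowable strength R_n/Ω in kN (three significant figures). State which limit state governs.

141 kN (bolt shear governs)

Bolt shear: A_b = π·22²/4 = 380.1 mm²; R_n = 372 × 380.1 × 2 × 1 / 1000 = 282.8 kN → 282.8 / 2 = 141 kN.
Bearing: edge l_c = 33, r_n = 194.8 kN; interior l_c = 66, r_n = 259.8 kN; R_n = 194.8 + 1·259.8 = 454.6 kN → 227 kN.
Block shear: A_gv = 1620, A_nv = 1152, A_nt = 204 mm²; R_n = min(0.6F_uA_nv, 0.6F_yA_gv) + U_bs·F_u·A_nt = 350.9 kN → 175 kN.
Bolt shear governs: 141 kN.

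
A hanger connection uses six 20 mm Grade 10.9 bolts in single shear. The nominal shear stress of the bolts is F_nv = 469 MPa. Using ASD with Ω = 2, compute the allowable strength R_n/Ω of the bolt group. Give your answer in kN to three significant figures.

A_b = π × 20² / 4 = 314.2 mm².
R_n = F_nv · A_b · n · n_s = 469 × 314.2 × 6 × 1 / 1000 = 884 kN.
Allowable strength R_n/Ω = 884 / 2 = 442 kN.

442 kN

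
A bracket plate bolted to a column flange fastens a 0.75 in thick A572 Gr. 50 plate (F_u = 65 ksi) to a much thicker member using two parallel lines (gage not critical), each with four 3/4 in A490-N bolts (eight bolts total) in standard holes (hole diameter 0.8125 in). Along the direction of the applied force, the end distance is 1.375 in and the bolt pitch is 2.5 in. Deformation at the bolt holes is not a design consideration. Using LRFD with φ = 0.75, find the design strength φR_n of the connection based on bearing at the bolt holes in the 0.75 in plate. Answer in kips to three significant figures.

600 kips

Per bolt r_n = 1.5 l_c t F_u ≤ 3.0 d t F_u; upper limit = 3.0 × 0.75 × 0.75 × 65 = 109.7 kips.
Edge bolt: l_c = 1.375 − 0.8125/2 = 0.9688 in → 1.5 × 0.9688 × 0.75 × 65 = 70.84 → r_n = 70.84 kips.
Interior bolts: l_c = 2.5 − 0.8125 = 1.688 in → 1.5 × 1.688 × 0.75 × 65 = 123.4 → r_n = 109.7 kips.
R_n = 2 × 70.84 + 6 × 109.7 = 799.8 kips.
Design strength φR_n = 0.75 × 799.8 = 600 kips.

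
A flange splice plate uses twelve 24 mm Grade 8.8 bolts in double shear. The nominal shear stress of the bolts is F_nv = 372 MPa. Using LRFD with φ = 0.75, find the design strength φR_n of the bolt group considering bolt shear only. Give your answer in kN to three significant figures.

A_b = π × 24² / 4 = 452.4 mm².
R_n = F_nv · A_b · n · n_s = 372 × 452.4 × 12 × 2 / 1000 = 4039 kN.
Design strength φR_n = 0.75 × 4039 = 3030 kN.

3030 kN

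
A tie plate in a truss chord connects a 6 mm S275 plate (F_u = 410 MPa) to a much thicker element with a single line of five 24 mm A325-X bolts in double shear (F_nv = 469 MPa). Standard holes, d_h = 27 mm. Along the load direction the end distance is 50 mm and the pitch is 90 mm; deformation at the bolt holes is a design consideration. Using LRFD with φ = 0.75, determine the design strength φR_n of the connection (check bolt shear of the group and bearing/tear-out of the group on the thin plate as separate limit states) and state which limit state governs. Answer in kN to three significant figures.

Bolt shear: A_b = π·24²/4 = 452.4 mm²; R_n = 469 × 452.4 × 5 × 2 / 1000 = 2122 kN → 0.75 × 2122 = 1590 kN.
Bearing (1.2 l_c t F_u ≤ 2.4 d t F_u): upper limit = 2.4·24·6·410 / 1000 = 141.7 kN.
  Edge l_c = 50 − 27/2 = 36.5 → r_n = 107.7 kN; interior l_c = 90 − 27 = 63 → r_n = 141.7 kN.
  R_n,bearing = 1·107.7 + 4·141.7 = 674.5 kN → 0.75 × 674.5 = 506 kN.
Bearing governs: 506 kN.

506 kN (bearing governs)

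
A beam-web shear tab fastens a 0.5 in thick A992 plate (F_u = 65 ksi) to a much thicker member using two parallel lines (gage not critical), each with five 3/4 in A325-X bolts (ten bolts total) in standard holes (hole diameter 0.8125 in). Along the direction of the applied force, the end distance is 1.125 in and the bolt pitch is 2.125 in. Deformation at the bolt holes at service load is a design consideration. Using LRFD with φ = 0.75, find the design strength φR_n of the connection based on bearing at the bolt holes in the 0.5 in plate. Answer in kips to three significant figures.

349 kips

Per bolt r_n = 1.2 l_c t F_u ≤ 2.4 d t F_u; upper limit = 2.4 × 0.75 × 0.5 × 65 = 58.5 kips.
Edge bolt: l_c = 1.125 − 0.8125/2 = 0.7188 in → 1.2 × 0.7188 × 0.5 × 65 = 28.03 → r_n = 28.03 kips.
Interior bolts: l_c = 2.125 − 0.8125 = 1.312 in → 1.2 × 1.312 × 0.5 × 65 = 51.19 → r_n = 51.19 kips.
R_n = 2 × 28.03 + 8 × 51.19 = 465.6 kips.
Design strength φR_n = 0.75 × 465.6 = 349 kips.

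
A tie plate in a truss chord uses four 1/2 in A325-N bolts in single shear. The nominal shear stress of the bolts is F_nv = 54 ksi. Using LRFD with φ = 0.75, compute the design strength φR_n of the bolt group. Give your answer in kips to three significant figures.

A_b = π × 0.5² / 4 = 0.1963 in².
R_n = F_nv · A_b · n · n_s = 54 × 0.1963 × 4 × 1 = 42.41 kips.
Design strength φR_n = 0.75 × 42.41 = 31.8 kips.

31.8 kips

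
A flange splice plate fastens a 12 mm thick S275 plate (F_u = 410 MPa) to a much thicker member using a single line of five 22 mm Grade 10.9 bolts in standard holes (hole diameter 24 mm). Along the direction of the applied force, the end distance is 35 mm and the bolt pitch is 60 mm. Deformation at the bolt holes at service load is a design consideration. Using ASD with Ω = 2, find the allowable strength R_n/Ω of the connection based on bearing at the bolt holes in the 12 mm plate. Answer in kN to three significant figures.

493 kN

Per bolt r_n = 1.2 l_c t F_u ≤ 2.4 d t F_u; upper limit = 2.4 × 22 × 12 × 410 / 1000 = 259.8 kN.
Edge bolt: l_c = 35 − 24/2 = 23 mm → 1.2 × 23 × 12 × 410 / 1000 = 135.8 → r_n = 135.8 kN.
Interior bolts: l_c = 60 − 24 = 36 mm → 1.2 × 36 × 12 × 410 / 1000 = 212.5 → r_n = 212.5 kN.
R_n = 1 × 135.8 + 4 × 212.5 = 986 kN.
Allowable strength R_n/Ω = 986 / 2 = 493 kN.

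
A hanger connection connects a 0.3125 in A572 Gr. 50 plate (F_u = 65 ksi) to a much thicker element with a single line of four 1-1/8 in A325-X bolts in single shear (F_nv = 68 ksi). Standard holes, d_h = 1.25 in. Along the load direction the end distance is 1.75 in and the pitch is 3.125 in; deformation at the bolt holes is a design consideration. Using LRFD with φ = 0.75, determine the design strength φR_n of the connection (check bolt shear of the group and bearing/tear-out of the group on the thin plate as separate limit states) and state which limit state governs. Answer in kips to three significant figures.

Bolt shear: A_b = π·1.125²/4 = 0.994 in²; R_n = 68 × 0.994 × 4 × 1 = 270.4 kips → 0.75 × 270.4 = 203 kips.
Bearing (1.2 l_c t F_u ≤ 2.4 d t F_u): upper limit = 2.4·1.125·0.3125·65 = 54.84 kips.
  Edge l_c = 1.75 − 1.25/2 = 1.125 → r_n = 27.42 kips; interior l_c = 3.125 − 1.25 = 1.875 → r_n = 45.7 kips.
  R_n,bearing = 1·27.42 + 3·45.7 = 164.5 kips → 0.75 × 164.5 = 123 kips.
Bearing governs: 123 kips.

123 kips (bearing governs)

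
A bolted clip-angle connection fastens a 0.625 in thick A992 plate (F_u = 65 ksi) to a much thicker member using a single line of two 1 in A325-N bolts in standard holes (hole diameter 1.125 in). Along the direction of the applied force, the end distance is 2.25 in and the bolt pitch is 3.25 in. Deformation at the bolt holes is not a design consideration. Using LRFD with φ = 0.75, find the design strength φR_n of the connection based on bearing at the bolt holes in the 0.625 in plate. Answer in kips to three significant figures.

169 kips

Per bolt r_n = 1.5 l_c t F_u ≤ 3.0 d t F_u; upper limit = 3.0 × 1 × 0.625 × 65 = 121.9 kips.
Edge bolt: l_c = 2.25 − 1.125/2 = 1.688 in → 1.5 × 1.688 × 0.625 × 65 = 102.8 → r_n = 102.8 kips.
Interior bolts: l_c = 3.25 − 1.125 = 2.125 in → 1.5 × 2.125 × 0.625 × 65 = 129.5 → r_n = 121.9 kips.
R_n = 1 × 102.8 + 1 × 121.9 = 224.7 kips.
Design strength φR_n = 0.75 × 224.7 = 169 kips.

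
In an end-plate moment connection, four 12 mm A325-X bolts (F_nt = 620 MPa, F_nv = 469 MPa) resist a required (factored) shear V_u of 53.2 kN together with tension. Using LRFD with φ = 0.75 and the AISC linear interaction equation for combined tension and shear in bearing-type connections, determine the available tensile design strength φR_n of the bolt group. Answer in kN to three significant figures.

A_b = π·12²/4 = 113.1 mm²; f_rv = 53.2 × 1000 / (4 × 113.1) = 117.6 MPa.
F'_nt = 1.3 F_nt − (F_nt / φF_nv) f_rv = 1.3·620 − (620/(0.75·469))·117.6 = 598.7 MPa, capped at F_nt → F'_nt = 598.7 MPa.
R_n = F'_nt · A_b · n = 598.7 × 113.1 × 4 / 1000 = 270.9 kN.
Design strength φR_n = 0.75 × 270.9 = 203 kN.

203 kN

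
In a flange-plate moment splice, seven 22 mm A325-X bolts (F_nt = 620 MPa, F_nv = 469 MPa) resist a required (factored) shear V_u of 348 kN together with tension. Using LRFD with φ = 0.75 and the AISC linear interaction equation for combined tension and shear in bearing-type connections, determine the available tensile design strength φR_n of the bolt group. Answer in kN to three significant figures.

A_b = π·22²/4 = 380.1 mm²; f_rv = 348 × 1000 / (7 × 380.1) = 130.8 MPa.
F'_nt = 1.3 F_nt − (F_nt / φF_nv) f_rv = 1.3·620 − (620/(0.75·469))·130.8 = 575.5 MPa, capped at F_nt → F'_nt = 575.5 MPa.
R_n = F'_nt · A_b · n = 575.5 × 380.1 × 7 / 1000 = 1531 kN.
Design strength φR_n = 0.75 × 1531 = 1150 kN.

1150 kN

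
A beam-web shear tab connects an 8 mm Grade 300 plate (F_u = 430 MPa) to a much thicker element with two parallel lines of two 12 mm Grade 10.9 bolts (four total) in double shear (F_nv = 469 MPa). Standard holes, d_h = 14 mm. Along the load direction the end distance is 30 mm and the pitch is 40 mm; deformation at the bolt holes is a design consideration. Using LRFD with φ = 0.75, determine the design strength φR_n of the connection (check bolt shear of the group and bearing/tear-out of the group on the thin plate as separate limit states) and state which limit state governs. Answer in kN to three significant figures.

Bolt shear: A_b = π·12²/4 = 113.1 mm²; R_n = 469 × 113.1 × 4 × 2 / 1000 = 424.3 kN → 0.75 × 424.3 = 318 kN.
Bearing (1.2 l_c t F_u ≤ 2.4 d t F_u): upper limit = 2.4·12·8·430 / 1000 = 99.07 kN.
  Edge l_c = 30 − 14/2 = 23 → r_n = 94.94 kN; interior l_c = 40 − 14 = 26 → r_n = 99.07 kN.
  R_n,bearing = 2·94.94 + 2·99.07 = 388 kN → 0.75 × 388 = 291 kN.
Bearing governs: 291 kN.

291 kN (bearing governs)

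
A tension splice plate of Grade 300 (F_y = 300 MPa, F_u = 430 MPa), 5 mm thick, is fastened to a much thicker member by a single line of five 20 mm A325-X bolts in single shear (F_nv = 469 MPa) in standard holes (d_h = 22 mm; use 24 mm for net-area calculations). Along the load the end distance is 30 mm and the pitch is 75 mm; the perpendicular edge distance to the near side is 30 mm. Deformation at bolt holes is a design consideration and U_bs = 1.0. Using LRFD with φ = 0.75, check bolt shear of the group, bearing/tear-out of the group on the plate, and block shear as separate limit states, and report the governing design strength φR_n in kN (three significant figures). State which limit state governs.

244 kN (block shear governs)

Bolt shear: A_b = π·20²/4 = 314.2 mm²; R_n = 469 × 314.2 × 5 × 1 / 1000 = 736.7 kN → 0.75 × 736.7 = 553 kN.
Bearing: edge l_c = 19, r_n = 49.02 kN; interior l_c = 53, r_n = 103.2 kN; R_n = 49.02 + 4·103.2 = 461.8 kN → 346 kN.
Block shear: A_gv = 1650, A_nv = 1110, A_nt = 90 mm²; R_n = min(0.6F_uA_nv, 0.6F_yA_gv) + U_bs·F_u·A_nt = 325.1 kN → 244 kN.
Block shear governs: 244 kN.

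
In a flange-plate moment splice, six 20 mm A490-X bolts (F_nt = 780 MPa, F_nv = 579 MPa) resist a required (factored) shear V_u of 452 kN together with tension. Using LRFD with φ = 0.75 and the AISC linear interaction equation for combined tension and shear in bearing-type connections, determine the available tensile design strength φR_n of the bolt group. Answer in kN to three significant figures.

825 kN

A_b = π·20²/4 = 314.2 mm²; f_rv = 452 × 1000 / (6 × 314.2) = 239.8 MPa.
F'_nt = 1.3 F_nt − (F_nt / φF_nv) f_rv = 1.3·780 − (780/(0.75·579))·239.8 = 583.3 MPa, capped at F_nt → F'_nt = 583.3 MPa.
R_n = F'_nt · A_b · n = 583.3 × 314.2 × 6 / 1000 = 1099 kN.
Design strength φR_n = 0.75 × 1099 = 825 kN.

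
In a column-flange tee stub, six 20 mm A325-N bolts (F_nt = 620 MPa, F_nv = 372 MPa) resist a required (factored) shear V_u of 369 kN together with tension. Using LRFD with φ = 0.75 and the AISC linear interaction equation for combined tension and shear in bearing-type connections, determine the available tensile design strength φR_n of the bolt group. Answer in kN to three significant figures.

524 kN

A_b = π·20²/4 = 314.2 mm²; f_rv = 369 × 1000 / (6 × 314.2) = 195.8 MPa.
F'_nt = 1.3 F_nt − (F_nt / φF_nv) f_rv = 1.3·620 − (620/(0.75·372))·195.8 = 371 MPa, capped at F_nt → F'_nt = 371 MPa.
R_n = F'_nt · A_b · n = 371 × 314.2 × 6 / 1000 = 699.3 kN.
Design strength φR_n = 0.75 × 699.3 = 524 kN.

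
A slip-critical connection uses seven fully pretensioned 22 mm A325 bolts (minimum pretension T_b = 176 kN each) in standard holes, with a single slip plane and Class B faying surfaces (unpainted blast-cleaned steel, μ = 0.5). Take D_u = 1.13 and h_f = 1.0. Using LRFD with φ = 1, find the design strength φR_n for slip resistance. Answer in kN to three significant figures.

R_n = μ · D_u · h_f · T_b · n_s · n_b = 0.5 × 1.13 × 1.0 × 176 × 1 × 7 = 696.1 kN.
Design strength φR_n = 1 × 696.1 = 696 kN.

696 kN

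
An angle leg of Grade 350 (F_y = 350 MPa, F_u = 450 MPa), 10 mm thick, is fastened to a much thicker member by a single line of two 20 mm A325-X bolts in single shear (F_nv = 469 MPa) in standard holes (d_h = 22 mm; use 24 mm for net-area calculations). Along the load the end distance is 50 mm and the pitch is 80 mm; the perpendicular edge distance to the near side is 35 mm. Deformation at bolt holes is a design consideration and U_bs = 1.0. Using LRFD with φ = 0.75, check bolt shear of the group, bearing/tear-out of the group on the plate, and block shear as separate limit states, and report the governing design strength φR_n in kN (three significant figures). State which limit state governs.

Bolt shear: A_b = π·20²/4 = 314.2 mm²; R_n = 469 × 314.2 × 2 × 1 / 1000 = 294.7 kN → 0.75 × 294.7 = 221 kN.
Bearing: edge l_c = 39, r_n = 210.6 kN; interior l_c = 58, r_n = 216 kN; R_n = 210.6 + 1·216 = 426.6 kN → 320 kN.
Block shear: A_gv = 1300, A_nv = 940, A_nt = 230 mm²; R_n = min(0.6F_uA_nv, 0.6F_yA_gv) + U_bs·F_u·A_nt = 357.3 kN → 268 kN.
Bolt shear governs: 221 kN.

221 kN (bolt shear governs)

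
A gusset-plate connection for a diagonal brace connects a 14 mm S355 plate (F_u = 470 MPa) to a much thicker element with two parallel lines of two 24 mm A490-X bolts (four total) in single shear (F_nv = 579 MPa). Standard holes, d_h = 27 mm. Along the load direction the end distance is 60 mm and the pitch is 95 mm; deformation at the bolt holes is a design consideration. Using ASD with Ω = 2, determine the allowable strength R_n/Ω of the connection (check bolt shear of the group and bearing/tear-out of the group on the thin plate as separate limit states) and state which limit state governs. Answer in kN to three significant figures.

Bolt shear: A_b = π·24²/4 = 452.4 mm²; R_n = 579 × 452.4 × 4 × 1 / 1000 = 1048 kN → 1048 / 2 = 524 kN.
Bearing (1.2 l_c t F_u ≤ 2.4 d t F_u): upper limit = 2.4·24·14·470 / 1000 = 379 kN.
  Edge l_c = 60 − 27/2 = 46.5 → r_n = 367.2 kN; interior l_c = 95 − 27 = 68 → r_n = 379 kN.
  R_n,bearing = 2·367.2 + 2·379 = 1492 kN → 1492 / 2 = 746 kN.
Bolt shear governs: 524 kN.

524 kN (bolt shear governs)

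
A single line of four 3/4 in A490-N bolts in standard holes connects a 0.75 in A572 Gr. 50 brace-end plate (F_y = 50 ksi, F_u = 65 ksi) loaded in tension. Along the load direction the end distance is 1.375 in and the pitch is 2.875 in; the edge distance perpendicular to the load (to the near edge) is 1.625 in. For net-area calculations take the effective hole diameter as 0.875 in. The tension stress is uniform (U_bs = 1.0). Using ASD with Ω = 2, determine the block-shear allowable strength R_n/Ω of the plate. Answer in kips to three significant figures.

Shear plane L_v = 1.375 + 3·2.875 = 10 in; A_gv = 10 × 0.75 = 7.5 in².
A_nv = (10 − 3.5·0.875) × 0.75 = 5.203 in².
A_nt = (1.625 − 0.5·0.875) × 0.75 = 0.8906 in².
0.6 F_u A_nv = 202.9 kips; 0.6 F_y A_gv = 225 kips → shear rupture governs the shear term.
R_n = 202.9 + 1.0 × 65 × 0.8906 = 260.8 kips.
Allowable strength R_n/Ω = 260.8 / 2 = 130 kips.

130 kips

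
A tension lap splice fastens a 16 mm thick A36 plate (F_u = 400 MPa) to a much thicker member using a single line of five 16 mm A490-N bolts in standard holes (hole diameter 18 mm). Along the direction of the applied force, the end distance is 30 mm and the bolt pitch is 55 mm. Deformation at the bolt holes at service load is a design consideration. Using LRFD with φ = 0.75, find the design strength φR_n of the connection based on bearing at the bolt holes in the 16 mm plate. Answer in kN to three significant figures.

858 kN

Per bolt r_n = 1.2 l_c t F_u ≤ 2.4 d t F_u; upper limit = 2.4 × 16 × 16 × 400 / 1000 = 245.8 kN.
Edge bolt: l_c = 30 − 18/2 = 21 mm → 1.2 × 21 × 16 × 400 / 1000 = 161.3 → r_n = 161.3 kN.
Interior bolts: l_c = 55 − 18 = 37 mm → 1.2 × 37 × 16 × 400 / 1000 = 284.2 → r_n = 245.8 kN.
R_n = 1 × 161.3 + 4 × 245.8 = 1144 kN.
Design strength φR_n = 0.75 × 1144 = 858 kN.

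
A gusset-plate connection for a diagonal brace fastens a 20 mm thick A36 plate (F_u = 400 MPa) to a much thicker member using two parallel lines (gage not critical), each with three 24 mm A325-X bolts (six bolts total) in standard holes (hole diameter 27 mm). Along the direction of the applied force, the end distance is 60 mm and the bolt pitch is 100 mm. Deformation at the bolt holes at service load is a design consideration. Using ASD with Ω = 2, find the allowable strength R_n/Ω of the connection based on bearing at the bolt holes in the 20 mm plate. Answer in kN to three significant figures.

Per bolt r_n = 1.2 l_c t F_u ≤ 2.4 d t F_u; upper limit = 2.4 × 24 × 20 × 400 / 1000 = 460.8 kN.
Edge bolt: l_c = 60 − 27/2 = 46.5 mm → 1.2 × 46.5 × 20 × 400 / 1000 = 446.4 → r_n = 446.4 kN.
Interior bolts: l_c = 100 − 27 = 73 mm → 1.2 × 73 × 20 × 400 / 1000 = 700.8 → r_n = 460.8 kN.
R_n = 2 × 446.4 + 4 × 460.8 = 2736 kN.
Allowable strength R_n/Ω = 2736 / 2 = 1370 kN.

1370 kN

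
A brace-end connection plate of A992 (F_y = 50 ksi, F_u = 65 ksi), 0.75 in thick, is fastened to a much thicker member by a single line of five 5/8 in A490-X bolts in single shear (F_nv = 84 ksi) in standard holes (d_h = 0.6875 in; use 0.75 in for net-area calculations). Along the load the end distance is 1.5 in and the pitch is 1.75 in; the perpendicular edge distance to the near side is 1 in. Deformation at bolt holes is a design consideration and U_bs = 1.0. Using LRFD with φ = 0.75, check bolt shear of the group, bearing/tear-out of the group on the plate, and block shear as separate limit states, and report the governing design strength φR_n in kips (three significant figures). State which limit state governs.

Bolt shear: A_b = π·0.625²/4 = 0.3068 in²; R_n = 84 × 0.3068 × 5 × 1 = 128.9 kips → 0.75 × 128.9 = 96.6 kips.
Bearing: edge l_c = 1.156, r_n = 67.64 kips; interior l_c = 1.062, r_n = 62.16 kips; R_n = 67.64 + 4·62.16 = 316.3 kips → 237 kips.
Block shear: A_gv = 6.375, A_nv = 3.844, A_nt = 0.4688 in²; R_n = min(0.6F_uA_nv, 0.6F_yA_gv) + U_bs·F_u·A_nt = 180.4 kips → 135 kips.
Bolt shear governs: 96.6 kips.

96.6 kips (bolt shear governs)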